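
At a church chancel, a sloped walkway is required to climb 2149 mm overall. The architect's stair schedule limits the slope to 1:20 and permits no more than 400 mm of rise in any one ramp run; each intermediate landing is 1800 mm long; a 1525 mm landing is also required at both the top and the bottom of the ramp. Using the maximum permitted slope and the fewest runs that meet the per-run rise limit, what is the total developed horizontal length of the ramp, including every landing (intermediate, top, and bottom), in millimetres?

55030 mm

At most 400 each: 2149/400 = 5.37, giving 6 ramp runs. That means 5 intermediate landings.
Ramp run (horizontal) at 1:20: 2149 × 20 = 42980 mm.
5 intermediate landings contribute 5 × 1800 = 9000 mm.
Top and bottom landings: 2 × 1525 = 3050 mm.
Total = 42980 + 9000 + 3050 = 55030 mm.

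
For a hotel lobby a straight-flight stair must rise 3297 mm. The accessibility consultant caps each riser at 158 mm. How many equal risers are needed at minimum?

3297 / 158 = 20.867 → round up to 21 risers.

21 risers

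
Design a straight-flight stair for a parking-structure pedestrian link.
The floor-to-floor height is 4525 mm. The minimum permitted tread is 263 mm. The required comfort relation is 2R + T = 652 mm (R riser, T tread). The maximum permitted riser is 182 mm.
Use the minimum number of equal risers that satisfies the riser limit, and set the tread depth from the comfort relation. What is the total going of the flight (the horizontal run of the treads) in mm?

4525 / 182 = 24.863 → round up to 25 risers.
R = 4525 ÷ 25 = 181 mm.
T = 652 − 2·181 = 290 mm, which satisfies the 263 mm minimum.
25 risers give 24 treads; going = 24 × 290 = 6960 mm.

6960 mm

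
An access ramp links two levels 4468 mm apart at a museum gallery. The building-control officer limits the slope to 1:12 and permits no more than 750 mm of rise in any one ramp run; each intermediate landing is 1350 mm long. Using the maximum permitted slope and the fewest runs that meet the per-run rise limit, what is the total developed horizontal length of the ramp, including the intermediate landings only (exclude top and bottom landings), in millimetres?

60366 mm

⌈4468/750⌉ = 6 ramp runs. That means 5 intermediate landings.
Horizontal run for 4468 mm of rise at 1:12 is 4468 × 12 = 53616 mm.
Intermediate landings: 5 × 1350 = 6750 mm.
Developed length = 53616 + 6750 = 60366 mm.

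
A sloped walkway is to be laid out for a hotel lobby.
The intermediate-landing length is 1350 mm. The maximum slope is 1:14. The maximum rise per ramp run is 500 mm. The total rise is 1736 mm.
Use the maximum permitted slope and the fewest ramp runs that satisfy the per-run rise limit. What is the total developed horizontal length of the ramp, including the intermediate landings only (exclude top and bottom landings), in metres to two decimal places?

28.35 m

1736 / 500 = 3.472 → round up to 4 ramp runs. That means 3 intermediate landings.
Ramp run (horizontal) at 1:14: 1736 × 14 = 24304 mm.
Intermediate landings: 3 × 1350 = 4050 mm.
Total developed length = 24304 + 4050 = 28354 mm.
= 28.35 m.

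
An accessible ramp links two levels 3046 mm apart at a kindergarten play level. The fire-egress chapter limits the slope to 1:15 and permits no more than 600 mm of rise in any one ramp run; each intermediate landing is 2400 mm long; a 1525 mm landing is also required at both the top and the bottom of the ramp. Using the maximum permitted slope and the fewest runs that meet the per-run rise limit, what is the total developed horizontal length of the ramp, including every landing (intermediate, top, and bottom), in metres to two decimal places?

60.74 m

3046 / 600 = 5.08, so 6 ramp runs are needed. That means 5 intermediate landings.
Ramp run (horizontal) at 1:15: 3046 × 15 = 45690 mm.
Intermediate landings: 5 × 2400 = 12000 mm.
Top and bottom landings: 2 × 1525 = 3050 mm.
Total = 45690 + 12000 + 3050 = 60740 mm.
= 60.74 m.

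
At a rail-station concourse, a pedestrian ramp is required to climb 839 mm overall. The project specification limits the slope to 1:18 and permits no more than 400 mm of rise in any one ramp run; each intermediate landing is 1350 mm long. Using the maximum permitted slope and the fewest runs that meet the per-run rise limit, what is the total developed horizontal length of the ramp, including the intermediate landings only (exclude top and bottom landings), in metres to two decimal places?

17.80 m

839 / 400 = 2.098 → round up to 3 ramp runs. That means 2 intermediate landings.
Horizontal run for 839 mm of rise at 1:18 is 839 × 18 = 15102 mm.
2 intermediate landings contribute 2 × 1350 = 2700 mm.
Total developed length = 15102 + 2700 = 17802 mm.
= 17.80 m.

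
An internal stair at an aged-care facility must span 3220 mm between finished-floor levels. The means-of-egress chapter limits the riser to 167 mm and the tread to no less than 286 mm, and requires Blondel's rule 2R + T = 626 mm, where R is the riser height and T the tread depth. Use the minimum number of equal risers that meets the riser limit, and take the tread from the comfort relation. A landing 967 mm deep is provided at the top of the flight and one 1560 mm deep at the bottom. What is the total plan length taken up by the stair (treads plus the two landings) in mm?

8303 mm

⌈3220/167⌉ = 20 risers.
Each riser is 3220/20 = 161 mm (≤ 167 mm).
From 2R + T = 626: T = 626 − 322 = 304 mm.
20 risers give 19 treads; going = 19 × 304 = 5776 mm.
Enclosure = 5776 + 967 + 1560 = 8303 mm.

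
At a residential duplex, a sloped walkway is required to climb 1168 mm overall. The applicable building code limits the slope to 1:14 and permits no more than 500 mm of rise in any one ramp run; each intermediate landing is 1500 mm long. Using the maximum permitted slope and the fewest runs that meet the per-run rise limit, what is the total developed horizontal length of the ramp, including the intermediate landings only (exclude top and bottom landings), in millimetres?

1168 / 500 = 2.34, so 3 ramp runs are needed. That means 2 intermediate landings.
Ramp run (horizontal) at 1:14: 1168 × 14 = 16352 mm.
Intermediate landings: 2 × 1500 = 3000 mm.
Developed length = 16352 + 3000 = 19352 mm.

19352 mm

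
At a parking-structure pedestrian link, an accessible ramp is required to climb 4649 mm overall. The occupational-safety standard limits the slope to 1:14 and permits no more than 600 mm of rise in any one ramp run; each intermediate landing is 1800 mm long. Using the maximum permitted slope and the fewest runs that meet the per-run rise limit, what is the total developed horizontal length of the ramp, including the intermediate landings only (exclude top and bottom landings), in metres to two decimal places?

77.69 m

⌈4649/600⌉ = 8 ramp runs. That means 7 intermediate landings.
Ramp run (horizontal) at 1:14: 4649 × 14 = 65086 mm.
Intermediate landings: 7 × 1800 = 12600 mm.
Developed length = 65086 + 12600 = 77686 mm.
= 77.69 m.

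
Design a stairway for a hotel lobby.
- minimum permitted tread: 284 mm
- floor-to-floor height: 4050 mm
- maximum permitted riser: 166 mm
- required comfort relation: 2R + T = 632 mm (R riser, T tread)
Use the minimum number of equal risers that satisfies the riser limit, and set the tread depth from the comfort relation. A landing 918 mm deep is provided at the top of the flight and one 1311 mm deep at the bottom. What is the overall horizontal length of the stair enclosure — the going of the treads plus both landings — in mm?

9621 mm

⌈4050/166⌉ = 25 risers.
R = 4050 ÷ 25 = 162 mm.
T = 632 − 2·162 = 308 mm, which satisfies the 284 mm minimum.
Going = (25 − 1) × 308 = 7392 mm.
Enclosure = 7392 + 918 + 1311 = 9621 mm.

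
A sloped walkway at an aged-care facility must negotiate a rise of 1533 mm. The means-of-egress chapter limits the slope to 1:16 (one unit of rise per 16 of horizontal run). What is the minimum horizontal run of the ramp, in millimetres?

At 1:16 the run is 16 × 1533 = 24528 mm.

24528 mm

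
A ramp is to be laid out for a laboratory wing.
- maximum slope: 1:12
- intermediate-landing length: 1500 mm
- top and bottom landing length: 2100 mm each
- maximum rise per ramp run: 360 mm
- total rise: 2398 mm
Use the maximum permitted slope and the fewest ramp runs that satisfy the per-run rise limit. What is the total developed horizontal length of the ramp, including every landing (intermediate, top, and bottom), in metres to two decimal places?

41.98 m

2398 / 360 = 6.661 → round up to 7 ramp runs. That means 6 intermediate landings.
Ramp run (horizontal) at 1:12: 2398 × 12 = 28776 mm.
Intermediate landings: 6 × 1500 = 9000 mm.
Top and bottom landings: 2 × 2100 = 4200 mm.
Total = 28776 + 9000 + 4200 = 41976 mm.
= 41.98 m.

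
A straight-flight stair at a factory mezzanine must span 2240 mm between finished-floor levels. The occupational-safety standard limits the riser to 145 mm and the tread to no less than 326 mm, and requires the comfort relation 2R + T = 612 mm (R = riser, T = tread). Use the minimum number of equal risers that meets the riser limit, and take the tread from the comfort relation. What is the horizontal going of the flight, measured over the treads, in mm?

2240 / 145 = 15.448 → round up to 16 risers.
R = 2240 ÷ 16 = 140 mm.
From 2R + T = 612: T = 612 − 280 = 332 mm.
16 risers give 15 treads; going = 15 × 332 = 4980 mm.

4980 mm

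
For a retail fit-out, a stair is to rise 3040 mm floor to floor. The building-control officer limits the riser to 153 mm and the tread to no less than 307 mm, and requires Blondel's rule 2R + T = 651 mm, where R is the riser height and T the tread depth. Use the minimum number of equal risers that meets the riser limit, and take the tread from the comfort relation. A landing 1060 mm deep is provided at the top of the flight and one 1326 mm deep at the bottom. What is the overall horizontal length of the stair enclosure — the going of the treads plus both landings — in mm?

At most 153 each: 3040/153 = 19.87, giving 20 risers.
Each riser is 3040/20 = 152 mm (≤ 153 mm).
T = 651 − 2·152 = 347 mm, which satisfies the 307 mm minimum.
20 risers give 19 treads; going = 19 × 347 = 6593 mm.
Enclosure = 6593 + 1060 + 1326 = 8979 mm.

8979 mm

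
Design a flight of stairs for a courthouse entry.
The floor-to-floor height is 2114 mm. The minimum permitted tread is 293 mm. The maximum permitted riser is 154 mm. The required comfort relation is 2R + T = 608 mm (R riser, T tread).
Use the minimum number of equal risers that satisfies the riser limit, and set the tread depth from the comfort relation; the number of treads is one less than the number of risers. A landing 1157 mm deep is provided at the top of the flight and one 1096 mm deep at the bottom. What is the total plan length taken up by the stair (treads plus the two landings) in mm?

6231 mm

⌈2114/154⌉ = 14 risers.
Each riser is 2114/14 = 151 mm (≤ 154 mm).
Tread T = 608 − 2 × 151 = 306 mm (≥ 293 mm).
14 risers give 13 treads; going = 13 × 306 = 3978 mm.
Add landings: 3978 + 1157 + 1096 = 6231 mm.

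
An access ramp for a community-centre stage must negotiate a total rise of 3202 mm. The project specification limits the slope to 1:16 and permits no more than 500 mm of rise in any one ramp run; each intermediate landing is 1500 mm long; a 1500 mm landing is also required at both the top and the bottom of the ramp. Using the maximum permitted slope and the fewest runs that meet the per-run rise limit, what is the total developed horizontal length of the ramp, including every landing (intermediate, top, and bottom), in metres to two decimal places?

63.23 m

⌈3202/500⌉ = 7 ramp runs. That means 6 intermediate landings.
Horizontal run for 3202 mm of rise at 1:16 is 3202 × 16 = 51232 mm.
6 intermediate landings contribute 6 × 1500 = 9000 mm.
Top and bottom landings: 2 × 1500 = 3000 mm.
Total = 51232 + 9000 + 3000 = 63232 mm.
= 63.23 m.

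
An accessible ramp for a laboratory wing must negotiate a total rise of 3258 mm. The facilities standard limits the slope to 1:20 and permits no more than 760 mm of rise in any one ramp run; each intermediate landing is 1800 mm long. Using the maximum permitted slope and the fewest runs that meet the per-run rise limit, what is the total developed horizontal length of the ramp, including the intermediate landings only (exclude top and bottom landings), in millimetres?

72360 mm

3258 / 760 = 4.29, so 5 ramp runs are needed. That means 4 intermediate landings.
Ramp run (horizontal) at 1:20: 3258 × 20 = 65160 mm.
4 intermediate landings contribute 4 × 1800 = 7200 mm.
Total developed length = 65160 + 7200 = 72360 mm.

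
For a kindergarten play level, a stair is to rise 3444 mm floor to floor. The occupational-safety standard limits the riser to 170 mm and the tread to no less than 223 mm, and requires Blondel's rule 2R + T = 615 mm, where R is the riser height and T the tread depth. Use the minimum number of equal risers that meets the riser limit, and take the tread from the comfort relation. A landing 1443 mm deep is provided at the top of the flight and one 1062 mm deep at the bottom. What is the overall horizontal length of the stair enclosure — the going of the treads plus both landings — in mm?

⌈3444/170⌉ = 21 risers.
Each riser is 3444/21 = 164 mm (≤ 170 mm).
From 2R + T = 615: T = 615 − 328 = 287 mm.
Treads = 21 − 1 = 20; going = 20 × 287 = 5740 mm.
Enclosure = 5740 + 1443 + 1062 = 8245 mm.

8245 mm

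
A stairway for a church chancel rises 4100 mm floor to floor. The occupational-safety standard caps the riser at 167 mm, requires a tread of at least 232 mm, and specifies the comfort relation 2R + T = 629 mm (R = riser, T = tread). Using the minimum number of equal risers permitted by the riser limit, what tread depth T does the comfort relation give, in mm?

4100 / 167 = 24.55, so 25 risers are needed.
Riser R = 4100 / 25 = 164 mm, within the 167 mm limit.
T = 629 − 2·164 = 301 mm, which satisfies the 232 mm minimum.

301 mm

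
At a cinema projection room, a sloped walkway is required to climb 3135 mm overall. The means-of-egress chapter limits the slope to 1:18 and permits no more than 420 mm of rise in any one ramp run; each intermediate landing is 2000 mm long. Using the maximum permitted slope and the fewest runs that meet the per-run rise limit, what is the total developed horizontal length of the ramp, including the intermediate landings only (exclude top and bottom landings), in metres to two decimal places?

At most 420 each: 3135/420 = 7.46, giving 8 ramp runs. That means 7 intermediate landings.
Horizontal run for 3135 mm of rise at 1:18 is 3135 × 18 = 56430 mm.
7 intermediate landings contribute 7 × 2000 = 14000 mm.
Total developed length = 56430 + 14000 = 70430 mm.
= 70.43 m.

70.43 m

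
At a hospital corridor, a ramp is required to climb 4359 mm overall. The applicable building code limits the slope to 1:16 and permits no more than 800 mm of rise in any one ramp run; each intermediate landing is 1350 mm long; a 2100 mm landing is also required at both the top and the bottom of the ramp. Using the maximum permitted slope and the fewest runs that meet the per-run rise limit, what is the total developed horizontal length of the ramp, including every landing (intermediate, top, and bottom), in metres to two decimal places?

4359 / 800 = 5.449 → round up to 6 ramp runs. That means 5 intermediate landings.
Horizontal run for 4359 mm of rise at 1:16 is 4359 × 16 = 69744 mm.
5 intermediate landings contribute 5 × 1350 = 6750 mm.
Top and bottom landings: 2 × 2100 = 4200 mm.
Total = 69744 + 6750 + 4200 = 80694 mm.
= 80.69 m.

80.69 m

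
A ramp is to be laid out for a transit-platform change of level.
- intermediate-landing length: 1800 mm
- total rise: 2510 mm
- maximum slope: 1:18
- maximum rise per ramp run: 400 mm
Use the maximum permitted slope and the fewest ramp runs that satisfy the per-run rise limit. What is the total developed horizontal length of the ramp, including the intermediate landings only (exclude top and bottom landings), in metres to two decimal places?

2510 / 400 = 6.28, so 7 ramp runs are needed. That means 6 intermediate landings.
Horizontal run for 2510 mm of rise at 1:18 is 2510 × 18 = 45180 mm.
6 intermediate landings contribute 6 × 1800 = 10800 mm.
Total developed length = 45180 + 10800 = 55980 mm.
= 55.98 m.

55.98 m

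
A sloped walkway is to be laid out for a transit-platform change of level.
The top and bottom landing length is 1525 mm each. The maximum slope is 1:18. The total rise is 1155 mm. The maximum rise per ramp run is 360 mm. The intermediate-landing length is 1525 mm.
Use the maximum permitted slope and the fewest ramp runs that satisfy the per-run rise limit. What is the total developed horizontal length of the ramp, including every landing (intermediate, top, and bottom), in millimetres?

28415 mm

⌈1155/360⌉ = 4 ramp runs. That means 3 intermediate landings.
Ramp run (horizontal) at 1:18: 1155 × 18 = 20790 mm.
Intermediate landings: 3 × 1525 = 4575 mm.
Top and bottom landings: 2 × 1525 = 3050 mm.
Total = 20790 + 4575 + 3050 = 28415 mm.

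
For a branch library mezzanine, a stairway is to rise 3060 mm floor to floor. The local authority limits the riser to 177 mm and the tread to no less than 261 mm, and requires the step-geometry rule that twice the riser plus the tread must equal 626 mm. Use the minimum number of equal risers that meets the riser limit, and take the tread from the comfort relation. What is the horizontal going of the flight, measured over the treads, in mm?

4862 mm

3060 / 177 = 17.288 → round up to 18 risers.
R = 3060 ÷ 18 = 170 mm.
T = 626 − 2·170 = 286 mm, which satisfies the 261 mm minimum.
18 risers give 17 treads; going = 17 × 286 = 4862 mm.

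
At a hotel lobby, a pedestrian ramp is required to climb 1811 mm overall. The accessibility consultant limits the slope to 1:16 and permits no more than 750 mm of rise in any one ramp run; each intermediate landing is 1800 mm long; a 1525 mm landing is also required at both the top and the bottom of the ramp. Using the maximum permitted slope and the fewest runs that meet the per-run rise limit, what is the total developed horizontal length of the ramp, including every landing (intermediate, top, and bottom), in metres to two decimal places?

35.63 m

⌈1811/750⌉ = 3 ramp runs. That means 2 intermediate landings.
Ramp run (horizontal) at 1:16: 1811 × 16 = 28976 mm.
2 intermediate landings contribute 2 × 1800 = 3600 mm.
Top and bottom landings: 2 × 1525 = 3050 mm.
Total = 28976 + 3600 + 3050 = 35626 mm.
= 35.63 m.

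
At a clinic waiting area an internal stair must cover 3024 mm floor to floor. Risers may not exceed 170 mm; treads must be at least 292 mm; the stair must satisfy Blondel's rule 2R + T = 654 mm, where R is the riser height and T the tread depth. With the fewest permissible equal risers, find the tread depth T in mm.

318 mm

⌈3024/170⌉ = 18 risers.
R = 3024 ÷ 18 = 168 mm.
T = 654 − 2·168 = 318 mm, which satisfies the 292 mm minimum.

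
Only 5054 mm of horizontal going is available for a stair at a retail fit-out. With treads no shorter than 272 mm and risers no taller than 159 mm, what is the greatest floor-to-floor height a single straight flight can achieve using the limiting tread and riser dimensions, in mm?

3021 mm

Treads that fit: ⌊5054 / 272⌋ = 18.
Risers = treads + 1 = 19.
Maximum height = 19 × 159 = 3021 mm.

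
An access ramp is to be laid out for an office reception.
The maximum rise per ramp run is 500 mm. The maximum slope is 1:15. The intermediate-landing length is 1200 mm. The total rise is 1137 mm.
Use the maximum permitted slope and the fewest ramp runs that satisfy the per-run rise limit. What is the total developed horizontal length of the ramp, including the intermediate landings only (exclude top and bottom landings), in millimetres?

1137 / 500 = 2.274 → round up to 3 ramp runs. That means 2 intermediate landings.
Horizontal run for 1137 mm of rise at 1:15 is 1137 × 15 = 17055 mm.
2 intermediate landings contribute 2 × 1200 = 2400 mm.
Total developed length = 17055 + 2400 = 19455 mm.

19455 mm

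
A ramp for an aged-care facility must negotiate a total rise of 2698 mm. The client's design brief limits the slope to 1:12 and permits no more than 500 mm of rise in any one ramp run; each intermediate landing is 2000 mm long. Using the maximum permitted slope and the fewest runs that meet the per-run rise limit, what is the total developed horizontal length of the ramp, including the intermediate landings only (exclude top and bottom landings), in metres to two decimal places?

42.38 m

2698 / 500 = 5.40, so 6 ramp runs are needed. That means 5 intermediate landings.
Ramp run (horizontal) at 1:12: 2698 × 12 = 32376 mm.
5 intermediate landings contribute 5 × 2000 = 10000 mm.
Total developed length = 32376 + 10000 = 42376 mm.
= 42.38 m.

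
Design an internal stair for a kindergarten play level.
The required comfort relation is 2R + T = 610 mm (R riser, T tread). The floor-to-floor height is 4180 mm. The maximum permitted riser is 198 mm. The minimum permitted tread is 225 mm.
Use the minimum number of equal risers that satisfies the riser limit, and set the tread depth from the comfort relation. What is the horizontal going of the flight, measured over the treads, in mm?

At most 198 each: 4180/198 = 21.11, giving 22 risers.
Riser R = 4180 / 22 = 190 mm, within the 198 mm limit.
T = 610 − 2·190 = 230 mm, which satisfies the 225 mm minimum.
Going = (22 − 1) × 230 = 4830 mm.

4830 mm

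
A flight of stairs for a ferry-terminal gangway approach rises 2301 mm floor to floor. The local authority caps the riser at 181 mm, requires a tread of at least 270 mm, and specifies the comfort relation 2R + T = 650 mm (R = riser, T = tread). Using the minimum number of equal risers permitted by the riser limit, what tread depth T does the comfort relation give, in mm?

296 mm

2301 / 181 = 12.713 → round up to 13 risers.
Riser R = 2301 / 13 = 177 mm, within the 181 mm limit.
From 2R + T = 650: T = 650 − 354 = 296 mm.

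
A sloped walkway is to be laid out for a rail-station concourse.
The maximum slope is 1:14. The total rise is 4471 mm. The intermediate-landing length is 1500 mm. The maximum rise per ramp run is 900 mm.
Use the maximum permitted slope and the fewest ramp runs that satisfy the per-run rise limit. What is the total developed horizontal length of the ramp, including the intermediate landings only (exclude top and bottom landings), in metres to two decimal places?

68.59 m

4471 / 900 = 4.97, so 5 ramp runs are needed. That means 4 intermediate landings.
Horizontal run for 4471 mm of rise at 1:14 is 4471 × 14 = 62594 mm.
Intermediate landings: 4 × 1500 = 6000 mm.
Total developed length = 62594 + 6000 = 68594 mm.
= 68.59 m.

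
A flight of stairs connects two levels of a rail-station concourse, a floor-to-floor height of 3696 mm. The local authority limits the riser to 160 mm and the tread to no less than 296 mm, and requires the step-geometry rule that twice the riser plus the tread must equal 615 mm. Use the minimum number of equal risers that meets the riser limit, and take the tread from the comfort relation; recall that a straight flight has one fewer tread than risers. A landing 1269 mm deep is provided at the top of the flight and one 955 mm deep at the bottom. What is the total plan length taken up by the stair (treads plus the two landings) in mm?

9285 mm

⌈3696/160⌉ = 24 risers.
Riser R = 3696 / 24 = 154 mm, within the 160 mm limit.
T = 615 − 2·154 = 307 mm, which satisfies the 296 mm minimum.
24 risers give 23 treads; going = 23 × 307 = 7061 mm.
Add landings: 7061 + 1269 + 955 = 9285 mm.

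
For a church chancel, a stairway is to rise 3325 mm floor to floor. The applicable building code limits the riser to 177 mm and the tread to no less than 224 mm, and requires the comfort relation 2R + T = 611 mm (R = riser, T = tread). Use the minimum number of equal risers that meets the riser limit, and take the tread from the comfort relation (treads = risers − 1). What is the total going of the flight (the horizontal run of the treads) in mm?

4698 mm

3325 / 177 = 18.785 → round up to 19 risers.
R = 3325 ÷ 19 = 175 mm.
T = 611 − 2·175 = 261 mm, which satisfies the 224 mm minimum.
Going = (19 − 1) × 261 = 4698 mm.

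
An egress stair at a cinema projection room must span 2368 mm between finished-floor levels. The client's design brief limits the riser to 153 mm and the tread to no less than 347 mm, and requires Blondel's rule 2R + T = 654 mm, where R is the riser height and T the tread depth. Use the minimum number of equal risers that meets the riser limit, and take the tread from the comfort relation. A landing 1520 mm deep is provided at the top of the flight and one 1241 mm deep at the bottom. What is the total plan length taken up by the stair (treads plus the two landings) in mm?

8131 mm

2368 / 153 = 15.477 → round up to 16 risers.
Riser R = 2368 / 16 = 148 mm, within the 153 mm limit.
Tread T = 654 − 2 × 148 = 358 mm (≥ 347 mm).
Going = (16 − 1) × 358 = 5370 mm.
Add landings: 5370 + 1520 + 1241 = 8131 mm.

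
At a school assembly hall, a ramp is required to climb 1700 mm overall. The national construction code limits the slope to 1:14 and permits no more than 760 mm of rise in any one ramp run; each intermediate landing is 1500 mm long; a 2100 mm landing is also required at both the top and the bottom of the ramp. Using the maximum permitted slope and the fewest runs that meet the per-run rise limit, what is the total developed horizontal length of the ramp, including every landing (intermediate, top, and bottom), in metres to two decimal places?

31.00 m

1700 / 760 = 2.237 → round up to 3 ramp runs. That means 2 intermediate landings.
Ramp run (horizontal) at 1:14: 1700 × 14 = 23800 mm.
Intermediate landings: 2 × 1500 = 3000 mm.
Top and bottom landings: 2 × 2100 = 4200 mm.
Total = 23800 + 3000 + 4200 = 31000 mm.
= 31.00 m.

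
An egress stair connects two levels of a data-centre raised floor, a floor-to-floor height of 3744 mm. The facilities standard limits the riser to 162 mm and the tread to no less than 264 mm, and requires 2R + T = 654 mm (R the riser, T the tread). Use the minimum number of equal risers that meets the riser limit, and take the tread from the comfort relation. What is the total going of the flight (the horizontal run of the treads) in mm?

3744 / 162 = 23.111 → round up to 24 risers.
R = 3744 ÷ 24 = 156 mm.
Tread T = 654 − 2 × 156 = 342 mm (≥ 264 mm).
24 risers give 23 treads; going = 23 × 342 = 7866 mm.

7866 mm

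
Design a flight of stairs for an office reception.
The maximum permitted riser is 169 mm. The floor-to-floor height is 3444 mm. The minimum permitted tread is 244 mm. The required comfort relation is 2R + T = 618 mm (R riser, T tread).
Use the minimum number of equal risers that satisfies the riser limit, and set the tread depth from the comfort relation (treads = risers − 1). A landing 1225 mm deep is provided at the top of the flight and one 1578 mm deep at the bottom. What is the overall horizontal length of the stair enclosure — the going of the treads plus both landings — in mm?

8603 mm

3444 / 169 = 20.38, so 21 risers are needed.
Each riser is 3444/21 = 164 mm (≤ 169 mm).
From 2R + T = 618: T = 618 − 328 = 290 mm.
Going = (21 − 1) × 290 = 5800 mm.
Enclosure = 5800 + 1225 + 1578 = 8603 mm.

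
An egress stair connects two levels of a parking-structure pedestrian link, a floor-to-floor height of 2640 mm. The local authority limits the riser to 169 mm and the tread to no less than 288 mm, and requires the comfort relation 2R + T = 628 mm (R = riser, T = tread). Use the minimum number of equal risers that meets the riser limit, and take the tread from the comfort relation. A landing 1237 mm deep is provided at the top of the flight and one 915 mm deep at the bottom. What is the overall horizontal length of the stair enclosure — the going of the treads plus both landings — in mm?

6622 mm

2640 / 169 = 15.621 → round up to 16 risers.
Riser R = 2640 / 16 = 165 mm, within the 169 mm limit.
From 2R + T = 628: T = 628 − 330 = 298 mm.
Going = (16 − 1) × 298 = 4470 mm.
Enclosure = 4470 + 1237 + 915 = 6622 mm.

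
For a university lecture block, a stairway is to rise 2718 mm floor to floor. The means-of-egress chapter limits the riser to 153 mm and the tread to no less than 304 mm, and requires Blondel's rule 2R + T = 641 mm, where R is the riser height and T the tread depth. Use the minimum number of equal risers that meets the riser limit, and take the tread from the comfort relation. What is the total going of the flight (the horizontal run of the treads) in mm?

2718 / 153 = 17.765 → round up to 18 risers.
R = 2718 ÷ 18 = 151 mm.
Tread T = 641 − 2 × 151 = 339 mm (≥ 304 mm).
Going = (18 − 1) × 339 = 5763 mm.

5763 mm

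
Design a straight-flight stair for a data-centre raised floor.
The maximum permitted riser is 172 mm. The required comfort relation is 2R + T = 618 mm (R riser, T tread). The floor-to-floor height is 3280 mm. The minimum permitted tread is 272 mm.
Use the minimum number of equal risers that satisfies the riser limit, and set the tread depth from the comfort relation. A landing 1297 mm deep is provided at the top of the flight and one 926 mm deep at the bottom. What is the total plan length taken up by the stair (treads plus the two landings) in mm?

At most 172 each: 3280/172 = 19.07, giving 20 risers.
Each riser is 3280/20 = 164 mm (≤ 172 mm).
T = 618 − 2·164 = 290 mm, which satisfies the 272 mm minimum.
20 risers give 19 treads; going = 19 × 290 = 5510 mm.
Add landings: 5510 + 1297 + 926 = 7733 mm.

7733 mm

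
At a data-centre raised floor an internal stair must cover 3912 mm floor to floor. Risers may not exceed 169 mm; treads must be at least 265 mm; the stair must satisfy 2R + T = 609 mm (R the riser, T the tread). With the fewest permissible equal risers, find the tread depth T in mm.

283 mm

⌈3912/169⌉ = 24 risers.
Each riser is 3912/24 = 163 mm (≤ 169 mm).
T = 609 − 2·163 = 283 mm, which satisfies the 265 mm minimum.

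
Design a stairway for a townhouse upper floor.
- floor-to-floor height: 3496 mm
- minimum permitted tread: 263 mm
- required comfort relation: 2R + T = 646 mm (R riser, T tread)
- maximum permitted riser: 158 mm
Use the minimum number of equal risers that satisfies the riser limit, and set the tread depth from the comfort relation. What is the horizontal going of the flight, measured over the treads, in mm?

7524 mm

⌈3496/158⌉ = 23 risers.
Each riser is 3496/23 = 152 mm (≤ 158 mm).
Tread T = 646 − 2 × 152 = 342 mm (≥ 263 mm).
Treads = 23 − 1 = 22; going = 22 × 342 = 7524 mm.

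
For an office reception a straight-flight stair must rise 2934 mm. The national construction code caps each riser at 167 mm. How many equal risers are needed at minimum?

2934 / 167 = 17.569 → round up to 18 risers.

18 risers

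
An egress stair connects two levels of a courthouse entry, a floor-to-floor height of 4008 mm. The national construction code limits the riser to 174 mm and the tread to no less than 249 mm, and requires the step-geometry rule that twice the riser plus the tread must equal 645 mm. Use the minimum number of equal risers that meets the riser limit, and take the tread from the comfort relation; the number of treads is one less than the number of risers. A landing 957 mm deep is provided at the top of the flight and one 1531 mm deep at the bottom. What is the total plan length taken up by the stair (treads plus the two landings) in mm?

4008 / 174 = 23.03, so 24 risers are needed.
Riser R = 4008 / 24 = 167 mm, within the 174 mm limit.
From 2R + T = 645: T = 645 − 334 = 311 mm.
24 risers give 23 treads; going = 23 × 311 = 7153 mm.
Add landings: 7153 + 957 + 1531 = 9641 mm.

9641 mm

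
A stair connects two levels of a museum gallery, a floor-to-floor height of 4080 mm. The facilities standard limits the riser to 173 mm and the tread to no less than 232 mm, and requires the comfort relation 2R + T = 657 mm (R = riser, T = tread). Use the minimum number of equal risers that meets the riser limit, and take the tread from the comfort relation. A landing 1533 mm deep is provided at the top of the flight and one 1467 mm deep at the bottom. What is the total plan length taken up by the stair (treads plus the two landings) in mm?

4080 / 173 = 23.58, so 24 risers are needed.
Riser R = 4080 / 24 = 170 mm, within the 173 mm limit.
From 2R + T = 657: T = 657 − 340 = 317 mm.
Treads = 24 − 1 = 23; going = 23 × 317 = 7291 mm.
Enclosure = 7291 + 1533 + 1467 = 10291 mm.

10291 mm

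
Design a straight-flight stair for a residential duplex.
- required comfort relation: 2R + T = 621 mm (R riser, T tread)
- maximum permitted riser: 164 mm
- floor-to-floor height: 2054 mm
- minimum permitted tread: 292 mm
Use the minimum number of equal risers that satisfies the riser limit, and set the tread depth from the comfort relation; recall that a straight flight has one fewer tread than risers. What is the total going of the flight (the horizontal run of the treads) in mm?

At most 164 each: 2054/164 = 12.52, giving 13 risers.
R = 2054 ÷ 13 = 158 mm.
Tread T = 621 − 2 × 158 = 305 mm (≥ 292 mm).
Going = (13 − 1) × 305 = 3660 mm.

3660 mm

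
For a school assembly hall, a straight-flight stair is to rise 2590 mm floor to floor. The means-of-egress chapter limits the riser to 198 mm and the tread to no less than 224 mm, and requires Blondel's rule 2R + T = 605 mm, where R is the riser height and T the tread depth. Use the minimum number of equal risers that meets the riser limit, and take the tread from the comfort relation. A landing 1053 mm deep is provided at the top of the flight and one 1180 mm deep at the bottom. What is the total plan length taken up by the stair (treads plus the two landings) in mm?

5288 mm

2590 / 198 = 13.08, so 14 risers are needed.
Each riser is 2590/14 = 185 mm (≤ 198 mm).
From 2R + T = 605: T = 605 − 370 = 235 mm.
Going = (14 − 1) × 235 = 3055 mm.
Add landings: 3055 + 1053 + 1180 = 5288 mm.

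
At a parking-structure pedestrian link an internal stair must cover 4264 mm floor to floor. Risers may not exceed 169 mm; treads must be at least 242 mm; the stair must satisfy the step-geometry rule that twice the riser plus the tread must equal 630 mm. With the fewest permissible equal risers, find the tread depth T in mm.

4264 / 169 = 25.23, so 26 risers are needed.
Riser R = 4264 / 26 = 164 mm, within the 169 mm limit.
From 2R + T = 630: T = 630 − 328 = 302 mm.

302 mm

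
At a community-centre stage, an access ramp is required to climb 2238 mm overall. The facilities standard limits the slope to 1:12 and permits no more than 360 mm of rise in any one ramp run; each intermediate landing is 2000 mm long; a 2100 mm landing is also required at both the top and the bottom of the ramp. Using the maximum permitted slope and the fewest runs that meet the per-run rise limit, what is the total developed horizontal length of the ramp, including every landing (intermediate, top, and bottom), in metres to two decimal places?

2238 / 360 = 6.22, so 7 ramp runs are needed. That means 6 intermediate landings.
Ramp run (horizontal) at 1:12: 2238 × 12 = 26856 mm.
Intermediate landings: 6 × 2000 = 12000 mm.
Top and bottom landings: 2 × 2100 = 4200 mm.
Total = 26856 + 12000 + 4200 = 43056 mm.
= 43.06 m.

43.06 m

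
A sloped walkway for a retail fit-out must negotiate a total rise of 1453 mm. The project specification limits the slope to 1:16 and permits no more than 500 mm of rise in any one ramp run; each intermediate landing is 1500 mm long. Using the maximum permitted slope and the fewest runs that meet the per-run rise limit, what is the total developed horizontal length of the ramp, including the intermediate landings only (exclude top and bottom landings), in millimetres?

26248 mm

1453 / 500 = 2.91, so 3 ramp runs are needed. That means 2 intermediate landings.
Ramp run (horizontal) at 1:16: 1453 × 16 = 23248 mm.
Intermediate landings: 2 × 1500 = 3000 mm.
Total developed length = 23248 + 3000 = 26248 mm.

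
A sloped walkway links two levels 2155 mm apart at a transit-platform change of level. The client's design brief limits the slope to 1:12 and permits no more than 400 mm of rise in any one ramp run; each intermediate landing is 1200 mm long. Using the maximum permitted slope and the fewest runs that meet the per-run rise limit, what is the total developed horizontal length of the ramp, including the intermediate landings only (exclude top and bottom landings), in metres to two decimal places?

⌈2155/400⌉ = 6 ramp runs. That means 5 intermediate landings.
Horizontal run for 2155 mm of rise at 1:12 is 2155 × 12 = 25860 mm.
5 intermediate landings contribute 5 × 1200 = 6000 mm.
Developed length = 25860 + 6000 = 31860 mm.
= 31.86 m.

31.86 m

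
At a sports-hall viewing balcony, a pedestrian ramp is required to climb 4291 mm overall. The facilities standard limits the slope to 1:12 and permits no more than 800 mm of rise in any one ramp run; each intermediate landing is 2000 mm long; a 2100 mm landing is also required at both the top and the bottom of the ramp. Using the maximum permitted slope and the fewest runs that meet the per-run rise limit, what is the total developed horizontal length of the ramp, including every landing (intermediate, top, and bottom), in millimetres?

⌈4291/800⌉ = 6 ramp runs. That means 5 intermediate landings.
Horizontal run for 4291 mm of rise at 1:12 is 4291 × 12 = 51492 mm.
5 intermediate landings contribute 5 × 2000 = 10000 mm.
Top and bottom landings: 2 × 2100 = 4200 mm.
Total = 51492 + 10000 + 4200 = 65692 mm.

65692 mm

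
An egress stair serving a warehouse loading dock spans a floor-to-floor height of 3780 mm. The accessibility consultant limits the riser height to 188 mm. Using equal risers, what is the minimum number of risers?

21 risers

3780 / 188 = 20.106 → round up to 21 risers.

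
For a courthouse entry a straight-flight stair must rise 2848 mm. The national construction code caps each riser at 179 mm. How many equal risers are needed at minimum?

⌈2848/179⌉ = 16 risers.

16 risers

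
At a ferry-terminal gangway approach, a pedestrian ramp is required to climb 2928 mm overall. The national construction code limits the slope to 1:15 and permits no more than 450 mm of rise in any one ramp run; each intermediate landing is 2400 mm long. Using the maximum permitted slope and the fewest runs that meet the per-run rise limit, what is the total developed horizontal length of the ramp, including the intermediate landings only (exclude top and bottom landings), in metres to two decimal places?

⌈2928/450⌉ = 7 ramp runs. That means 6 intermediate landings.
Ramp run (horizontal) at 1:15: 2928 × 15 = 43920 mm.
Intermediate landings: 6 × 2400 = 14400 mm.
Total developed length = 43920 + 14400 = 58320 mm.
= 58.32 m.

58.32 m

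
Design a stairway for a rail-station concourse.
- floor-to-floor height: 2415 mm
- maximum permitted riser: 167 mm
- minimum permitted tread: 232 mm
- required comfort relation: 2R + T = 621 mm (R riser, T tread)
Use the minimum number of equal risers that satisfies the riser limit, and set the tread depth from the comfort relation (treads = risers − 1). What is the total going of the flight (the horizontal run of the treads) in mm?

4186 mm

2415 / 167 = 14.461 → round up to 15 risers.
Riser R = 2415 / 15 = 161 mm, within the 167 mm limit.
Tread T = 621 − 2 × 161 = 299 mm (≥ 232 mm).
Treads = 15 − 1 = 14; going = 14 × 299 = 4186 mm.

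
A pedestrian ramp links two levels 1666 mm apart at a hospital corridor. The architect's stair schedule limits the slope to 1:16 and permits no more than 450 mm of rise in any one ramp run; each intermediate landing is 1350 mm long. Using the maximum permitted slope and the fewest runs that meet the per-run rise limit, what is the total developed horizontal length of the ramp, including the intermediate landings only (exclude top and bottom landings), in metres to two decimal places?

⌈1666/450⌉ = 4 ramp runs. That means 3 intermediate landings.
Horizontal run for 1666 mm of rise at 1:16 is 1666 × 16 = 26656 mm.
Intermediate landings: 3 × 1350 = 4050 mm.
Developed length = 26656 + 4050 = 30706 mm.
= 30.71 m.

30.71 m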